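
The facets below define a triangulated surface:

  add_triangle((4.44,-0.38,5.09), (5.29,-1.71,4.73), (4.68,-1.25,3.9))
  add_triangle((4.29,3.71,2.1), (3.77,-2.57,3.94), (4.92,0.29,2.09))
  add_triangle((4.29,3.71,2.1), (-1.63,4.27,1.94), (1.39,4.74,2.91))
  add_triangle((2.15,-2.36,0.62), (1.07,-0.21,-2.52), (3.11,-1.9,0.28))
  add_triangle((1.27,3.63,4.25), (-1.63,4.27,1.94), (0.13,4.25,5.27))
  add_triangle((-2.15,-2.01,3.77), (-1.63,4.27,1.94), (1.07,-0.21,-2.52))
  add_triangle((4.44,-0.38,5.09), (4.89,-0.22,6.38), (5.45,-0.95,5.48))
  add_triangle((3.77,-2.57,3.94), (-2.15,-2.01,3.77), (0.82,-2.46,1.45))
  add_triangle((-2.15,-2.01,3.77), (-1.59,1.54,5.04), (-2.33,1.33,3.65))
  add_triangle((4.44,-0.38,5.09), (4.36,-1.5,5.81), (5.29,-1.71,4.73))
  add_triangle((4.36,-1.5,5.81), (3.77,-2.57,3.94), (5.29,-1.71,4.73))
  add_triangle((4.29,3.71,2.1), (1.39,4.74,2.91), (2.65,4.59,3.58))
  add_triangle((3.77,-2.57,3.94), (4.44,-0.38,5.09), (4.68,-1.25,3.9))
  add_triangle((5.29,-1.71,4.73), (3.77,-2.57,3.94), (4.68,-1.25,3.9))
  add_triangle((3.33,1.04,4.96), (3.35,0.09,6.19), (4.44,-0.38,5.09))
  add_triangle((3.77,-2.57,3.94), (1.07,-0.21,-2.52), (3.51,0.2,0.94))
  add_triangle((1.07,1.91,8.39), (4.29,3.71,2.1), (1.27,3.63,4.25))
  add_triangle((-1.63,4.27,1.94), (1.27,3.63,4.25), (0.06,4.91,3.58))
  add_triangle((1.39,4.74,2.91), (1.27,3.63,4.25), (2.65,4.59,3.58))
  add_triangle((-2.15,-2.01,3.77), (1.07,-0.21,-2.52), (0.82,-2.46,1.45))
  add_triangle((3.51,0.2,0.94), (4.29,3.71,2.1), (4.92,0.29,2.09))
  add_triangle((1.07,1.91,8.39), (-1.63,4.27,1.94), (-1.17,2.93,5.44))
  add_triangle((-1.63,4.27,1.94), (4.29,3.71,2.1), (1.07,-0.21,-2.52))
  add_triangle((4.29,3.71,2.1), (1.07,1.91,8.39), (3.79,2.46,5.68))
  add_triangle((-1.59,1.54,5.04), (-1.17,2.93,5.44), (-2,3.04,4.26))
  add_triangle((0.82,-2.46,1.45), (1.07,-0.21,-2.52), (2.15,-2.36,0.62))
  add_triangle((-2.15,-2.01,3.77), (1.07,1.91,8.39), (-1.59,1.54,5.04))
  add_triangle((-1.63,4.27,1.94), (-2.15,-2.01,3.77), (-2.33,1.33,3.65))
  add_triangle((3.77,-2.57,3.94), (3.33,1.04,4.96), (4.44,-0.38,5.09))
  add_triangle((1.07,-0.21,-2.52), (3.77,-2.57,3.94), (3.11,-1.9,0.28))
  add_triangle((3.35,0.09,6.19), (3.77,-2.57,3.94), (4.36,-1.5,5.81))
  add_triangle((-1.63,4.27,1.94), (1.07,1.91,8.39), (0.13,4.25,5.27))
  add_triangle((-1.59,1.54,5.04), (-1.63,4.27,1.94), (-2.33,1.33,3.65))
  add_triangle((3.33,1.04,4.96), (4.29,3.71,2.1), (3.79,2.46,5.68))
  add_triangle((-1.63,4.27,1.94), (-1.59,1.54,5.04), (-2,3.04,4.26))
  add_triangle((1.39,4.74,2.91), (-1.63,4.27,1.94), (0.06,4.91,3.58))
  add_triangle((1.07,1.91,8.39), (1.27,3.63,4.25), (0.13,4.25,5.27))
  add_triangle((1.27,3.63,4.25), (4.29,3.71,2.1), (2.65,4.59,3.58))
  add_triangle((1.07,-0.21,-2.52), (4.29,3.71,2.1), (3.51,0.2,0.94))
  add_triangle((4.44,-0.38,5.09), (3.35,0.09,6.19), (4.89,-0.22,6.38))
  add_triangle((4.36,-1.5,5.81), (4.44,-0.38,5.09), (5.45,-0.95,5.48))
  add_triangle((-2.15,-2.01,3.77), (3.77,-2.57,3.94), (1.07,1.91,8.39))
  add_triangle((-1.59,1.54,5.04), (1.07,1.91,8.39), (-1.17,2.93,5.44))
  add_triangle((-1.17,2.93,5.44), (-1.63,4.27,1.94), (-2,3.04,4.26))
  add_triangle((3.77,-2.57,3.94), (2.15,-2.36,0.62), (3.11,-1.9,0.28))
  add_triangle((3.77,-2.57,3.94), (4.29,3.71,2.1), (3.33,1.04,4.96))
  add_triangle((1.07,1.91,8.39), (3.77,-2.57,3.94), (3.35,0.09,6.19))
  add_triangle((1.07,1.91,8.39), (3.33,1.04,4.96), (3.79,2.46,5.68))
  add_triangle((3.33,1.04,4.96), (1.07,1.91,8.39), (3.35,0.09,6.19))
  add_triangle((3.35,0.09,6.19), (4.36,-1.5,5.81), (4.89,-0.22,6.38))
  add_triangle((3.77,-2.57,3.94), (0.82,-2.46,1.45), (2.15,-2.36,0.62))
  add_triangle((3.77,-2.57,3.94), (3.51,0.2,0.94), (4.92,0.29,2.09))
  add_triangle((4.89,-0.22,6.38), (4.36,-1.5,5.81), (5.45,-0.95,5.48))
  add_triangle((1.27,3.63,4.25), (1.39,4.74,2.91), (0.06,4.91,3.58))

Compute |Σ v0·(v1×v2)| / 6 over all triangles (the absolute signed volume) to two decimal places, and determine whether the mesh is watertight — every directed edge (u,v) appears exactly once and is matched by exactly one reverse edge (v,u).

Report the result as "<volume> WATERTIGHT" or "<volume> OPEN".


186.20 WATERTIGHT

Per-triangle v0·(v1×v2)/6:
  t1: +0.5243
  t2: +7.2650
  t3: +2.1283
  t4: +1.3211
  t5: +3.0673
  t6: +1.7348
  t7: +0.1642
  t8: +5.8920
  t9: +3.3034
  t10: +1.8679
  t11: +2.2320
  t12: +2.1108
  t13: -2.1965
  t14: +0.2072
  t15: +1.9853
  t16: +5.0367
  t17: +11.6847
  t18: +1.0302
  t19: +1.9587
  t20: +1.9968
  t21: +1.5605
  t22: +5.5366
  t23: +10.1380
  t24: +7.2912
  t25: +1.4962
  t26: +1.1617
  t27: +10.3995
  t28: +0.2499
  t29: -1.5255
  t30: +0.4663
  t31: +0.6180
  t32: +5.1057
  t33: +3.4567
  t34: +3.0847
  t35: -0.5401
  t36: +2.0307
  t37: +5.1233
  t38: +1.8301
  t39: +5.5391
  t40: -0.1294
  t41: -0.9308
  t42: +25.8592
  t43: +4.2581
  t44: +2.3493
  t45: +1.8941
  t46: +11.1261
  t47: +6.3861
  t48: +4.7838
  t49: +4.6566
  t50: +1.9570
  t51: +2.2766
  t52: +1.2749
  t53: +1.8026
  t54: +2.2954
Σ = +186.1963 → |volume| = 186.20

Directed edges: 162 total, each appears once with its reverse present → watertight.


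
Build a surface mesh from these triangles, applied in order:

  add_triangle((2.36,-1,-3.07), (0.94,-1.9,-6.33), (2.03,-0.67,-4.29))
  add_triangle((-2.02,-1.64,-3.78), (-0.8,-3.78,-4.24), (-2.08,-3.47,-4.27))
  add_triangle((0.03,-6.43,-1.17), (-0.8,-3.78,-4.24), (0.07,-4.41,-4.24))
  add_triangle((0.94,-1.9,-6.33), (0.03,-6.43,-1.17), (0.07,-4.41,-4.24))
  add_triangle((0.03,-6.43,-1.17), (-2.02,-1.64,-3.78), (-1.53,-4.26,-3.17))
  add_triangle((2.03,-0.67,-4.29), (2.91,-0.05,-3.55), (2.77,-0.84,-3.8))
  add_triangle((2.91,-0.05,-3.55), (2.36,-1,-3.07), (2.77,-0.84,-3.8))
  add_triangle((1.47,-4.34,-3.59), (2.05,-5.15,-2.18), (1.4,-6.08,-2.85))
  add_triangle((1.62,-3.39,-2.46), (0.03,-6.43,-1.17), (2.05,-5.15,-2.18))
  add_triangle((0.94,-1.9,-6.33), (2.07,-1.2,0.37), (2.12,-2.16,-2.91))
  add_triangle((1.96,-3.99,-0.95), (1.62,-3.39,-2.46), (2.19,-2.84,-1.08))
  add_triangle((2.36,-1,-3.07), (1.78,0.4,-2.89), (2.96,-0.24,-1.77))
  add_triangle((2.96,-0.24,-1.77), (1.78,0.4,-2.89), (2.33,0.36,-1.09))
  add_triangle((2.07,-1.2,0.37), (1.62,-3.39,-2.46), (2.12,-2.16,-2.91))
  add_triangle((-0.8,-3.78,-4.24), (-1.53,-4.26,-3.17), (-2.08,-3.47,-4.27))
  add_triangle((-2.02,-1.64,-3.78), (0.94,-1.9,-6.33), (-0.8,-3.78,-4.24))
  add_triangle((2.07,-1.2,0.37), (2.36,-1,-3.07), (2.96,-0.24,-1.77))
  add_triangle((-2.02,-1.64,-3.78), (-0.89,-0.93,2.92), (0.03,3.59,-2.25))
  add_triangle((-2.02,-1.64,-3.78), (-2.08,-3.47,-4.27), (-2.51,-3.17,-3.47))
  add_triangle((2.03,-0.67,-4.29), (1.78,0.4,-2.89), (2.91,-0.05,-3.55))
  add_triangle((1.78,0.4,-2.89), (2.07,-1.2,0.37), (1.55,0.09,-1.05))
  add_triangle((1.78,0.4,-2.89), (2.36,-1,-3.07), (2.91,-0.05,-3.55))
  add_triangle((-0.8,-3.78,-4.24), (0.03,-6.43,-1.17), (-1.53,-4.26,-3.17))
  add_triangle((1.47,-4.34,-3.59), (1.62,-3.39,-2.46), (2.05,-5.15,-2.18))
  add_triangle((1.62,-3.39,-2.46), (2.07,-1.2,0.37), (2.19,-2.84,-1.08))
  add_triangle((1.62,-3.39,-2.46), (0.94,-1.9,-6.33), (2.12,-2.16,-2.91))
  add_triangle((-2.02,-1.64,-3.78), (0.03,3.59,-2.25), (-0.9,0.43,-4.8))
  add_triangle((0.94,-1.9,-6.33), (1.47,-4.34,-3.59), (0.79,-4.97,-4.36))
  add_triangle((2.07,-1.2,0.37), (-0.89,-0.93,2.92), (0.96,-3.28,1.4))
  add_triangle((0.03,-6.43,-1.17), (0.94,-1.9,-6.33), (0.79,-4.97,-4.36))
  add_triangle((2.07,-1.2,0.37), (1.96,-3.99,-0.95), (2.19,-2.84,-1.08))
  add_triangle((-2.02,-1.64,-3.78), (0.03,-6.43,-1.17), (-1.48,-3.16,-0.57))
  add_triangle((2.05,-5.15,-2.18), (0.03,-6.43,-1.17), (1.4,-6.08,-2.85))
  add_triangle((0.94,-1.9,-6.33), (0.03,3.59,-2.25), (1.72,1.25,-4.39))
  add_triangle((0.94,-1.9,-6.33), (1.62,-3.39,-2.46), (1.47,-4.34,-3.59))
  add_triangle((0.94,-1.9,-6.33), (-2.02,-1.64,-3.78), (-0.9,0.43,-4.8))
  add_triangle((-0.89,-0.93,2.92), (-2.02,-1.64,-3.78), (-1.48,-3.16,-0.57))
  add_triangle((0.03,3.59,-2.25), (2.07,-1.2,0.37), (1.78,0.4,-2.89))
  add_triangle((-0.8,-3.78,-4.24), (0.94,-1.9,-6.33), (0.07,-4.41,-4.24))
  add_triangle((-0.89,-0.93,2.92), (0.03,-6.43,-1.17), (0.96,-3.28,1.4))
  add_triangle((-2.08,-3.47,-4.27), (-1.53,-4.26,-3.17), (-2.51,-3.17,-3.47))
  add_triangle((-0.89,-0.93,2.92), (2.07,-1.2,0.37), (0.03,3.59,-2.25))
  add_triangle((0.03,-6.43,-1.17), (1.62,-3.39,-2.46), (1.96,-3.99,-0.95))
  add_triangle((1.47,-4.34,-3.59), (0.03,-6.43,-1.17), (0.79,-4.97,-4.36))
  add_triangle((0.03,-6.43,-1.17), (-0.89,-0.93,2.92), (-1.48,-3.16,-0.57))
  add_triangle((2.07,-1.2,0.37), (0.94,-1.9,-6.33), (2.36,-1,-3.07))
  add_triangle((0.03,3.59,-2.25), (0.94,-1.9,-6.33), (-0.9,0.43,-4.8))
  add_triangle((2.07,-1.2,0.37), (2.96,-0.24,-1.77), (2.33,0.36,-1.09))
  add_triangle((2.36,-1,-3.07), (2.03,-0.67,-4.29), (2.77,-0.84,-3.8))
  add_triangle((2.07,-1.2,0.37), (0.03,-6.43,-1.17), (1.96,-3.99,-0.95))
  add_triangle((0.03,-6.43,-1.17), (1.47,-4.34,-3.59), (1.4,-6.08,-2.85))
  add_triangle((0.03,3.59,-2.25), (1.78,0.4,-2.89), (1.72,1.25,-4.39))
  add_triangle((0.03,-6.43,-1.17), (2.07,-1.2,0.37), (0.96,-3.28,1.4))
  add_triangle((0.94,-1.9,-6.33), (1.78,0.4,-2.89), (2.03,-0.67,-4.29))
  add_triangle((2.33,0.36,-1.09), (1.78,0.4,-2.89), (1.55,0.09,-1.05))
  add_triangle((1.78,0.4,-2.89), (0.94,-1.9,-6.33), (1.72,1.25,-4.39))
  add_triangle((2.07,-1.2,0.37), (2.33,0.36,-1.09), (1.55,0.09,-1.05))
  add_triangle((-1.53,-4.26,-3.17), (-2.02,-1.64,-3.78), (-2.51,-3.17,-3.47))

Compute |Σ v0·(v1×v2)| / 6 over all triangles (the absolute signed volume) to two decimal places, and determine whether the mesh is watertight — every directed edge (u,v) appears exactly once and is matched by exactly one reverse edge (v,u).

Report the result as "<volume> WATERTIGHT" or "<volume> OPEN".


Per-triangle v0·(v1×v2)/6:
  t1: +1.3562
  t2: +1.2469
  t3: +3.2003
  t4: +3.1133
  t5: -0.5788
  t6: +0.5674
  t7: +0.1224
  t8: +1.4738
  t9: -1.8651
  t10: +0.5496
  t11: +0.8859
  t12: +1.1737
  t13: +0.5758
  t14: +1.8978
  t15: +1.5130
  t16: +6.0659
  t17: +1.4861
  t18: +5.3435
  t19: +0.8798
  t20: +0.6001
  t21: -0.4386
  t22: -0.3742
  t23: +3.8016
  t24: +0.6337
  t25: +0.2455
  t26: +3.0187
  t27: +2.8392
  t28: +3.1283
  t29: +2.2803
  t30: +1.4694
  t31: +0.7442
  t32: +5.5879
  t33: +1.9588
  t34: +5.6302
  t35: +1.6976
  t36: +5.9546
  t37: +2.8697
  t38: +2.8786
  t39: +3.2516
  t40: +5.0414
  t41: +0.9858
  t42: +2.7070
  t43: +3.4497
  t44: +3.0677
  t45: +4.9437
  t46: +2.4577
  t47: +6.6573
  t48: +0.5898
  t49: +0.2018
  t50: +1.7196
  t51: +1.4072
  t52: +1.1342
  t53: +3.8220
  t54: +0.9823
  t55: -0.1352
  t56: +2.2311
  t57: -0.2694
  t58: -1.3636
Σ = +116.4146 → |volume| = 116.41

Directed edges: 174 total, each appears once with its reverse present → watertight.

116.41 WATERTIGHT


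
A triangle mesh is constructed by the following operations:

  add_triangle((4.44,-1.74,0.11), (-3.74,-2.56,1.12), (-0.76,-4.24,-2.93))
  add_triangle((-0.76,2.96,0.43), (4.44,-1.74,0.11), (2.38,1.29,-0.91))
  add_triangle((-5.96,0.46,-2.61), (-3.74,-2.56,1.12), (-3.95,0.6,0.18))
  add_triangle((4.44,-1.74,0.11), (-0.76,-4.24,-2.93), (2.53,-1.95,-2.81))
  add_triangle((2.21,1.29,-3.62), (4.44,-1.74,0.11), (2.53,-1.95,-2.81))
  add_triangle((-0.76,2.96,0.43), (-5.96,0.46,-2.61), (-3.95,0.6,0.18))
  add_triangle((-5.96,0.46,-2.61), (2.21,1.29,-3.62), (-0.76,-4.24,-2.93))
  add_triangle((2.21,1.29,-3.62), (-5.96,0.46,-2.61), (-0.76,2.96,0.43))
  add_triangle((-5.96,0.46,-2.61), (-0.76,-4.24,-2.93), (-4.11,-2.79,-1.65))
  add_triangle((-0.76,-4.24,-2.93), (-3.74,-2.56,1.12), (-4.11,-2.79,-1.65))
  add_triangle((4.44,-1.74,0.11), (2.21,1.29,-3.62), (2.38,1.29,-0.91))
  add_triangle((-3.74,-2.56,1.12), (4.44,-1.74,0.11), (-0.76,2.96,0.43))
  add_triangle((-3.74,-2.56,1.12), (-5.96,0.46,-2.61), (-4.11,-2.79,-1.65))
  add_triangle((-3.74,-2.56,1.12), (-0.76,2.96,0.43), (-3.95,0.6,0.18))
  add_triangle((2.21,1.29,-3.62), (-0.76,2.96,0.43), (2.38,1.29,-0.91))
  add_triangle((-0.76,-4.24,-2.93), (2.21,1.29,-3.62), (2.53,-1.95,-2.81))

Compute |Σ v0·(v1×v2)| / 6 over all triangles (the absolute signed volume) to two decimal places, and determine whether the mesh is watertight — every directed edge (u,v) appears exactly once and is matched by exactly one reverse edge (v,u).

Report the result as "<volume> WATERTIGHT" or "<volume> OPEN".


Per-triangle v0·(v1×v2)/6:
  t1: +12.7445
  t2: +2.6471
  t3: +6.2125
  t4: +7.5816
  t5: +7.1899
  t6: +5.2804
  t7: +23.3580
  t8: +14.3288
  t9: +8.6561
  t10: +6.7254
  t11: +4.4983
  t12: +3.7260
  t13: +8.0880
  t14: +2.5924
  t15: +3.7168
  t16: +7.1351
Σ = +124.4807 → |volume| = 124.48

Directed edges: 48 total, each appears once with its reverse present → watertight.

124.48 WATERTIGHT


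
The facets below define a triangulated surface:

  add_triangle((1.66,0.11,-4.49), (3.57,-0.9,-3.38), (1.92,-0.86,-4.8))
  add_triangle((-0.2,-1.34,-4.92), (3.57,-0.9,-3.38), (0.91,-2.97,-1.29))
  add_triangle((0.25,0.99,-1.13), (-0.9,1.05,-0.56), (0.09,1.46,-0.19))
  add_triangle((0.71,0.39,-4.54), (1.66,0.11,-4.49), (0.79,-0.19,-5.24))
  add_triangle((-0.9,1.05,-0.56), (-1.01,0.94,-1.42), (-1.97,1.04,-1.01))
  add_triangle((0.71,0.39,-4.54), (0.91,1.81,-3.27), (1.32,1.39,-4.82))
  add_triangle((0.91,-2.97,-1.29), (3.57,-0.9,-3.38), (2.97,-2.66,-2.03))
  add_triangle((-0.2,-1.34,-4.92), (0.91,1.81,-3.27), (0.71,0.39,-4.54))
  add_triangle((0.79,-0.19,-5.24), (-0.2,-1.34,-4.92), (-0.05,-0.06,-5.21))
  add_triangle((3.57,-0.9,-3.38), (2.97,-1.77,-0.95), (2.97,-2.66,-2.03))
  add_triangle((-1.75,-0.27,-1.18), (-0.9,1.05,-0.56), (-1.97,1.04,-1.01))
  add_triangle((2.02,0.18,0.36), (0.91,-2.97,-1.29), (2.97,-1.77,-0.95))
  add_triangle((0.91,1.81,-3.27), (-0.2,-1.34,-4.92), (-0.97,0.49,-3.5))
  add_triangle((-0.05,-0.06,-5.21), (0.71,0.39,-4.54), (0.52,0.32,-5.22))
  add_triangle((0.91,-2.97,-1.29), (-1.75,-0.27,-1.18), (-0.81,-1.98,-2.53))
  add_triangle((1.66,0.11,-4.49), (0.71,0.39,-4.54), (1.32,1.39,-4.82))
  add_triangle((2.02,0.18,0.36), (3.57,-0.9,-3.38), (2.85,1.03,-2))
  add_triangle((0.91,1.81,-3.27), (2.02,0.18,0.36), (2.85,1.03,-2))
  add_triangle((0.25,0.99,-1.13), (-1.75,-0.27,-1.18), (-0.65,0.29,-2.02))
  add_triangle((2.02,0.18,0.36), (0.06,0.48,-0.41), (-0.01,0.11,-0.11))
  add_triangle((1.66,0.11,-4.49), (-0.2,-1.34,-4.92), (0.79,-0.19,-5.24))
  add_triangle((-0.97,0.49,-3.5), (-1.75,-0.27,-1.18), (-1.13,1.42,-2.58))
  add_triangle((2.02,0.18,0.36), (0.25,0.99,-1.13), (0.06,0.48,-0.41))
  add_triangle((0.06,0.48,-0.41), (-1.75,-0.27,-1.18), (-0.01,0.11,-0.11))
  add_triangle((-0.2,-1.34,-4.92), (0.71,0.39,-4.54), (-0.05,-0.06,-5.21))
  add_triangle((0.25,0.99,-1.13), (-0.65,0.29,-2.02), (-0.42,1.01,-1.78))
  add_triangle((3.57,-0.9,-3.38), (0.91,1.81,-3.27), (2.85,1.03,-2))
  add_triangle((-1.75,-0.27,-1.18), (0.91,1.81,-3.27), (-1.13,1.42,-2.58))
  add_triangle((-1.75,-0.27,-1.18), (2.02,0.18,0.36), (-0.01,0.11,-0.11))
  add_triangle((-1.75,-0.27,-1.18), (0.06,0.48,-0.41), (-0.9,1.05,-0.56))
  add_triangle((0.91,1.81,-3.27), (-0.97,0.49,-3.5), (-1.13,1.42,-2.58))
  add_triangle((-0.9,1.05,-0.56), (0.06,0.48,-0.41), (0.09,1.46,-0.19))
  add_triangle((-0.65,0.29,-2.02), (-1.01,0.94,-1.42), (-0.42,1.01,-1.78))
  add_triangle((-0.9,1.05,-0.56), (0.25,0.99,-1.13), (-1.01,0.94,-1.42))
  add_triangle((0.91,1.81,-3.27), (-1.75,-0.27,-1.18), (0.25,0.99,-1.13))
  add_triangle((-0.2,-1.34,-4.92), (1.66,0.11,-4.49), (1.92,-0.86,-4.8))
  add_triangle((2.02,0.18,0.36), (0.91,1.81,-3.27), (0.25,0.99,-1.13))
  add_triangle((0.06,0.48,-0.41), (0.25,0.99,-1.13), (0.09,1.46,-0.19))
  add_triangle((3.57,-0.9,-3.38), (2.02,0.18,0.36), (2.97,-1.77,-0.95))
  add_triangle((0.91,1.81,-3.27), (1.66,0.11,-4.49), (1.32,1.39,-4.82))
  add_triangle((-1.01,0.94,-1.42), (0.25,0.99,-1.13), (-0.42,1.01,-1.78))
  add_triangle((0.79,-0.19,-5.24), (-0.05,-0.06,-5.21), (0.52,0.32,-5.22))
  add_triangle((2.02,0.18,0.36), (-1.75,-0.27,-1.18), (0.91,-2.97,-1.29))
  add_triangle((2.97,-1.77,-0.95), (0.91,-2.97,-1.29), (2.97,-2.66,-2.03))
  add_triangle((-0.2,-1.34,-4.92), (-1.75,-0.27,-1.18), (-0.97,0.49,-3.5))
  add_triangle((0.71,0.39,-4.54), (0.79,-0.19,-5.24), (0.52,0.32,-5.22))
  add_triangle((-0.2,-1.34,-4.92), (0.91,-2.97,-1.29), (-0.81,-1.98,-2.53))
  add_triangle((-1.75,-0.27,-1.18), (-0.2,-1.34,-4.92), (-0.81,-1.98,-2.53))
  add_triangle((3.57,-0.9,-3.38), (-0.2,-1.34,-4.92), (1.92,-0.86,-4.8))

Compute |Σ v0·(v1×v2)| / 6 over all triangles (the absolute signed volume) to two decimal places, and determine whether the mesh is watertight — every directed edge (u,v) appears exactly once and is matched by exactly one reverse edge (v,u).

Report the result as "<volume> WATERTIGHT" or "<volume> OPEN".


41.52 OPEN

Per-triangle v0·(v1×v2)/6:
  t1: +1.5906
  t2: +7.9771
  t3: +0.2545
  t4: +0.4701
  t5: +0.1571
  t6: +0.3608
  t7: +1.7623
  t8: +0.5900
  t9: +0.9536
  t10: +1.6422
  t11: -0.0920
  t12: +0.5248
  t13: +3.0673
  t14: -0.0298
  t15: +0.7698
  t16: +0.8254
  t17: +2.0778
  t18: +0.5631
  t19: -0.2911
  t20: -0.0016
  t21: +0.7729
  t22: +0.9842
  t23: +0.0506
  t24: +0.0005
  t25: -0.7811
  t26: +0.1133
  t27: +3.3530
  t28: -0.9206
  t29: -0.0366
  t30: -0.1626
  t31: +1.4491
  t32: -0.0847
  t33: +0.1783
  t34: +0.1981
  t35: +0.4453
  t36: +1.6359
  t37: +0.4345
  t38: -0.0086
  t39: +2.1445
  t40: +0.3135
  t41: +0.0904
  t42: +0.3415
  t43: -0.8360
  t44: +0.8578
  t45: +1.9794
  t46: +0.1407
  t47: +2.5373
  t48: +1.8315
  t49: +1.3242
Σ = +41.5185 → |volume| = 41.52

Directed edges: 147 total; 7 unmatched, e.g. (1.66,0.11,-4.49)→(3.57,-0.9,-3.38) → open.


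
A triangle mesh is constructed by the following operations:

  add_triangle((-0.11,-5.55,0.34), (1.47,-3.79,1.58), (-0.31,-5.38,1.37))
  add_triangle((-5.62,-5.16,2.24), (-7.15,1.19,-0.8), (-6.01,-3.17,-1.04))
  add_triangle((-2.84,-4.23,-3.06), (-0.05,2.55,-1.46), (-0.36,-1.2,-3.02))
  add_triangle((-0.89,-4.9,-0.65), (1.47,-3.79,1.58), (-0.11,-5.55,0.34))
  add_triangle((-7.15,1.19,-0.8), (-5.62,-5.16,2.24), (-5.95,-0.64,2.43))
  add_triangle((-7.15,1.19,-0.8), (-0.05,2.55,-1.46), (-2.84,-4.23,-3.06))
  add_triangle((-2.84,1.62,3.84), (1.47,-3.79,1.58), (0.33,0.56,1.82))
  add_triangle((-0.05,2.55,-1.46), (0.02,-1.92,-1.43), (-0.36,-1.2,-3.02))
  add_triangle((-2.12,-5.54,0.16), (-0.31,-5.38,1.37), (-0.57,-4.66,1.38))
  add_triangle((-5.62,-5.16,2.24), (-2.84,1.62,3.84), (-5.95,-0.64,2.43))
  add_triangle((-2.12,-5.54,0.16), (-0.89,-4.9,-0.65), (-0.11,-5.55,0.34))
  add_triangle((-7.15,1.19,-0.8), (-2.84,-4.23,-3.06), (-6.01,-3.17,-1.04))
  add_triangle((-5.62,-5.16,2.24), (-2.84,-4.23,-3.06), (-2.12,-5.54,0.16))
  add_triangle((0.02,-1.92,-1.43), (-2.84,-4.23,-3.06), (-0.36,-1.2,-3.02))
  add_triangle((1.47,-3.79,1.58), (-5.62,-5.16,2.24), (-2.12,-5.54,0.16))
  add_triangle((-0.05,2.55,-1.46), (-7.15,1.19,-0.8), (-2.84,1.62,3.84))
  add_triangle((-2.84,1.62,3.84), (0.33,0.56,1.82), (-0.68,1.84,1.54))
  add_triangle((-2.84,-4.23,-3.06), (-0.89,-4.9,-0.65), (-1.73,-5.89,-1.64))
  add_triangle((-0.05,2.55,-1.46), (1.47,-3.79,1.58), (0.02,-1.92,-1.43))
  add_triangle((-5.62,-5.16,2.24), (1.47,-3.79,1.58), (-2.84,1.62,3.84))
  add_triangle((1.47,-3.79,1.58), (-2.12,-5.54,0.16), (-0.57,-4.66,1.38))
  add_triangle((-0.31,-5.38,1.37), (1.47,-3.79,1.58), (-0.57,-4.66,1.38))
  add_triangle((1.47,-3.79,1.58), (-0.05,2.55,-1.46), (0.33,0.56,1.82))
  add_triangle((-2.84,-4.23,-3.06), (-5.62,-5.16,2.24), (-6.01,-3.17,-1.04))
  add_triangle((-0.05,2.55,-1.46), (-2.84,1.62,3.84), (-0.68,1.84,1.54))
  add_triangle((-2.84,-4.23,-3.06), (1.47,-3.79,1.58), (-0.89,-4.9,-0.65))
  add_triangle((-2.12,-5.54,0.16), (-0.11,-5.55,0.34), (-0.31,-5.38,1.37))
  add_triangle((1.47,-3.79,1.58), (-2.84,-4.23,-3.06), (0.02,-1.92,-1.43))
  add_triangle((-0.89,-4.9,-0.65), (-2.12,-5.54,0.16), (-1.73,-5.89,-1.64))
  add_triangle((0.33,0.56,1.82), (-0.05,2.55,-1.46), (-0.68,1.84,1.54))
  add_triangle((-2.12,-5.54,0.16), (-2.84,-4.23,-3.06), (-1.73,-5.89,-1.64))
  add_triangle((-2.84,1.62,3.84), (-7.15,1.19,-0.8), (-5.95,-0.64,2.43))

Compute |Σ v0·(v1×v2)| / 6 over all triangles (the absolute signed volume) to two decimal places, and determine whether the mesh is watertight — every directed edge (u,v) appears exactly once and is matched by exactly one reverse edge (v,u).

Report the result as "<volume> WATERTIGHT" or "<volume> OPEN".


Per-triangle v0·(v1×v2)/6:
  t1: +1.7405
  t2: +16.9265
  t3: +3.7115
  t4: +0.3695
  t5: +16.9129
  t6: +16.4563
  t7: +4.4295
  t8: +0.3845
  t9: +0.6503
  t10: +12.0021
  t11: +1.6352
  t12: +11.5680
  t13: +13.0689
  t14: +1.9731
  t15: +10.5879
  t16: +14.5817
  t17: +1.3379
  t18: -0.1055
  t19: +1.5047
  t20: +21.6135
  t21: -1.7108
  t22: +0.4589
  t23: +1.3552
  t24: +14.4405
  t25: +1.7906
  t26: +0.8810
  t27: +1.9683
  t28: +4.1047
  t29: +1.2635
  t30: +0.9617
  t31: +3.5806
  t32: +12.3101
Σ = +192.7534 → |volume| = 192.75

Directed edges: 96 total, each appears once with its reverse present → watertight.

192.75 WATERTIGHT


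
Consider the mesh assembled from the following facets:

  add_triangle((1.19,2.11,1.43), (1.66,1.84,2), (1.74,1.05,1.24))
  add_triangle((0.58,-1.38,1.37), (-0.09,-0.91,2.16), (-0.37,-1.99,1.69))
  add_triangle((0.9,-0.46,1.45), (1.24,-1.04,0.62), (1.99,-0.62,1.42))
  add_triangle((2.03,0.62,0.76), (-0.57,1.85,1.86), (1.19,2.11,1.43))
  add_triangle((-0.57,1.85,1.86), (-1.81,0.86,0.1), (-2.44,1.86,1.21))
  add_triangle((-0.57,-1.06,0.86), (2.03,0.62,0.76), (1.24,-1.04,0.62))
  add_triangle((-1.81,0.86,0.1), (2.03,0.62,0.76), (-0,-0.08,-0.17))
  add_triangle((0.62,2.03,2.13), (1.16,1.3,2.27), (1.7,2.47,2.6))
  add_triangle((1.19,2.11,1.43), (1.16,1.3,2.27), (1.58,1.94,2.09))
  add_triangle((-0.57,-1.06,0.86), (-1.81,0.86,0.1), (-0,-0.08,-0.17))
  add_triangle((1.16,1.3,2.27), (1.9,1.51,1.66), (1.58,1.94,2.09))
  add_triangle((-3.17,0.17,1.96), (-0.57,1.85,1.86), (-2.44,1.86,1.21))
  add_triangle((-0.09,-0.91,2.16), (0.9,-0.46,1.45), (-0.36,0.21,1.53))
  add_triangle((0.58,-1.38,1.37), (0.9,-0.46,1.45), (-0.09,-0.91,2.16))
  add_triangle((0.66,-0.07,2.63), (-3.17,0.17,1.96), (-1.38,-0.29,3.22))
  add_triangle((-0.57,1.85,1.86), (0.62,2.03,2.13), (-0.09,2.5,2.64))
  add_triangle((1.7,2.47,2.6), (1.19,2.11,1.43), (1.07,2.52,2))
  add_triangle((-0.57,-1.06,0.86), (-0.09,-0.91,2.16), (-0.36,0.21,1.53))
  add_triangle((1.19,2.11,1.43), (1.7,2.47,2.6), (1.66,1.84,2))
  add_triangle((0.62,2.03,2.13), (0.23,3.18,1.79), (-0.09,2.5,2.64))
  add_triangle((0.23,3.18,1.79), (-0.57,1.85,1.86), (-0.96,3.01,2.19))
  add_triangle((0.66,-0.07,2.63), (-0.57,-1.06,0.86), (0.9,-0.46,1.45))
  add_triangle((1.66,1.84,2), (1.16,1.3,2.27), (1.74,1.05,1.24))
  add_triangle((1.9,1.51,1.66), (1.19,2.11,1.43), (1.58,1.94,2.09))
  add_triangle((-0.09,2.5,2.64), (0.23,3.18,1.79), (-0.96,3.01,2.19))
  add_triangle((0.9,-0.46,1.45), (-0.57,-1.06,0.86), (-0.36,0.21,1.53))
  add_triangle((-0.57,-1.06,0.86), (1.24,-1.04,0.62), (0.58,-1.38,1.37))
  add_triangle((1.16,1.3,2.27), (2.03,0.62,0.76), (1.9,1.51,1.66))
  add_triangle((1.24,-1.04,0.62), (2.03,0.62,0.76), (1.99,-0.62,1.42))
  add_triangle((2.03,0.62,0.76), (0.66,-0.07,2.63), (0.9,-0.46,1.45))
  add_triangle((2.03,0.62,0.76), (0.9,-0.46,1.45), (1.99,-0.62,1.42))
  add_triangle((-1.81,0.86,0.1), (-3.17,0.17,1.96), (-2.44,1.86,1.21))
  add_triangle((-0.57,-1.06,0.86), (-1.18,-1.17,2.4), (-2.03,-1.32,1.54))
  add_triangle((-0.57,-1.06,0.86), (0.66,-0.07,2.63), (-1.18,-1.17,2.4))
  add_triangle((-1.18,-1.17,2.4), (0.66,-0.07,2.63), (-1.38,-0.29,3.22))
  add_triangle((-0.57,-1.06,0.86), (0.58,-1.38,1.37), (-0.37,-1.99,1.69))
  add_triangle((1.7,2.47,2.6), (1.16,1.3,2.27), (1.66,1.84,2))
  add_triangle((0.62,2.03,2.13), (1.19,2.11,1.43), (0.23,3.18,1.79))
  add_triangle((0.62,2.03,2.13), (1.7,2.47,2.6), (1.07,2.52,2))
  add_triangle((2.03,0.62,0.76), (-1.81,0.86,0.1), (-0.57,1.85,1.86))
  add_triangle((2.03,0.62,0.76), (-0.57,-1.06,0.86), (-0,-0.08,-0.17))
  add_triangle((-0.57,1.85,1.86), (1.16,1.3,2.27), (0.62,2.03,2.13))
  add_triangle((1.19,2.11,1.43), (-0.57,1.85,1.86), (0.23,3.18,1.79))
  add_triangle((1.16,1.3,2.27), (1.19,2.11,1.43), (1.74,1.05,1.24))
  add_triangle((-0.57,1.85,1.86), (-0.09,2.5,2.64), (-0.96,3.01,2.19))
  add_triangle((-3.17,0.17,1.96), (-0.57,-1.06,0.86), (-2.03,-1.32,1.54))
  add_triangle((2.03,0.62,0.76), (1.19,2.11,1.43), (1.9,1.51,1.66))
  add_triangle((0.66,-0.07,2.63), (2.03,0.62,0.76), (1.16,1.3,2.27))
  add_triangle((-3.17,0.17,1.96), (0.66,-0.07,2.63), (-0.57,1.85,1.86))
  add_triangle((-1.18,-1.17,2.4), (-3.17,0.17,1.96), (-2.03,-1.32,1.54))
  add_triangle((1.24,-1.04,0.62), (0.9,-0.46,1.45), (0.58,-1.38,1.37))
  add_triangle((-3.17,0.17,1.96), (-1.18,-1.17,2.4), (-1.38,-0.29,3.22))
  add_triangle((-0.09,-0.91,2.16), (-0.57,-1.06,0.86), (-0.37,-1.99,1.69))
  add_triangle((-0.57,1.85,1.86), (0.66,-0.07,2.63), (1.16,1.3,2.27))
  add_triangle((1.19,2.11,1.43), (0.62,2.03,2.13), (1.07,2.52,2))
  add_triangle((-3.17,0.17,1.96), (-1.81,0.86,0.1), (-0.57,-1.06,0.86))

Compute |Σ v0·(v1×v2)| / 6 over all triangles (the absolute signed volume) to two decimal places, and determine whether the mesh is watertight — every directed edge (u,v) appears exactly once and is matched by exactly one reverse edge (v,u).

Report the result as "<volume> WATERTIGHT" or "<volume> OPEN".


17.88 WATERTIGHT

Per-triangle v0·(v1×v2)/6:
  t1: +0.1883
  t2: +0.3797
  t3: +0.1909
  t4: -0.5510
  t5: +0.1257
  t6: -0.4685
  t7: +0.0602
  t8: +0.2877
  t9: +0.1210
  t10: +0.0882
  t11: +0.1873
  t12: +1.6643
  t13: +0.3116
  t14: +0.3122
  t15: +0.5410
  t16: -0.0299
  t17: +0.1459
  t18: +0.2387
  t19: +0.1214
  t20: +0.4509
  t21: -0.3261
  t22: +0.3889
  t23: +0.2087
  t24: +0.1770
  t25: +0.6983
  t26: -0.4346
  t27: +0.1319
  t28: +0.2739
  t29: +0.2593
  t30: +0.4902
  t31: +0.2945
  t32: +0.8107
  t33: +0.2927
  t34: +0.4292
  t35: +0.9013
  t36: -0.0133
  t37: +0.1392
  t38: +0.4821
  t39: +0.2069
  t40: +0.4585
  t41: +0.0800
  t42: +0.3270
  t43: -0.5405
  t44: -0.4813
  t45: +0.1741
  t46: -0.2190
  t47: +0.2509
  t48: +0.9311
  t49: +2.9480
  t50: +1.0754
  t51: +0.2505
  t52: +1.2209
  t53: +0.1705
  t54: +1.1098
  t55: -0.0392
  t56: +0.3826
Σ = +17.8755 → |volume| = 17.88

Directed edges: 168 total, each appears once with its reverse present → watertight.


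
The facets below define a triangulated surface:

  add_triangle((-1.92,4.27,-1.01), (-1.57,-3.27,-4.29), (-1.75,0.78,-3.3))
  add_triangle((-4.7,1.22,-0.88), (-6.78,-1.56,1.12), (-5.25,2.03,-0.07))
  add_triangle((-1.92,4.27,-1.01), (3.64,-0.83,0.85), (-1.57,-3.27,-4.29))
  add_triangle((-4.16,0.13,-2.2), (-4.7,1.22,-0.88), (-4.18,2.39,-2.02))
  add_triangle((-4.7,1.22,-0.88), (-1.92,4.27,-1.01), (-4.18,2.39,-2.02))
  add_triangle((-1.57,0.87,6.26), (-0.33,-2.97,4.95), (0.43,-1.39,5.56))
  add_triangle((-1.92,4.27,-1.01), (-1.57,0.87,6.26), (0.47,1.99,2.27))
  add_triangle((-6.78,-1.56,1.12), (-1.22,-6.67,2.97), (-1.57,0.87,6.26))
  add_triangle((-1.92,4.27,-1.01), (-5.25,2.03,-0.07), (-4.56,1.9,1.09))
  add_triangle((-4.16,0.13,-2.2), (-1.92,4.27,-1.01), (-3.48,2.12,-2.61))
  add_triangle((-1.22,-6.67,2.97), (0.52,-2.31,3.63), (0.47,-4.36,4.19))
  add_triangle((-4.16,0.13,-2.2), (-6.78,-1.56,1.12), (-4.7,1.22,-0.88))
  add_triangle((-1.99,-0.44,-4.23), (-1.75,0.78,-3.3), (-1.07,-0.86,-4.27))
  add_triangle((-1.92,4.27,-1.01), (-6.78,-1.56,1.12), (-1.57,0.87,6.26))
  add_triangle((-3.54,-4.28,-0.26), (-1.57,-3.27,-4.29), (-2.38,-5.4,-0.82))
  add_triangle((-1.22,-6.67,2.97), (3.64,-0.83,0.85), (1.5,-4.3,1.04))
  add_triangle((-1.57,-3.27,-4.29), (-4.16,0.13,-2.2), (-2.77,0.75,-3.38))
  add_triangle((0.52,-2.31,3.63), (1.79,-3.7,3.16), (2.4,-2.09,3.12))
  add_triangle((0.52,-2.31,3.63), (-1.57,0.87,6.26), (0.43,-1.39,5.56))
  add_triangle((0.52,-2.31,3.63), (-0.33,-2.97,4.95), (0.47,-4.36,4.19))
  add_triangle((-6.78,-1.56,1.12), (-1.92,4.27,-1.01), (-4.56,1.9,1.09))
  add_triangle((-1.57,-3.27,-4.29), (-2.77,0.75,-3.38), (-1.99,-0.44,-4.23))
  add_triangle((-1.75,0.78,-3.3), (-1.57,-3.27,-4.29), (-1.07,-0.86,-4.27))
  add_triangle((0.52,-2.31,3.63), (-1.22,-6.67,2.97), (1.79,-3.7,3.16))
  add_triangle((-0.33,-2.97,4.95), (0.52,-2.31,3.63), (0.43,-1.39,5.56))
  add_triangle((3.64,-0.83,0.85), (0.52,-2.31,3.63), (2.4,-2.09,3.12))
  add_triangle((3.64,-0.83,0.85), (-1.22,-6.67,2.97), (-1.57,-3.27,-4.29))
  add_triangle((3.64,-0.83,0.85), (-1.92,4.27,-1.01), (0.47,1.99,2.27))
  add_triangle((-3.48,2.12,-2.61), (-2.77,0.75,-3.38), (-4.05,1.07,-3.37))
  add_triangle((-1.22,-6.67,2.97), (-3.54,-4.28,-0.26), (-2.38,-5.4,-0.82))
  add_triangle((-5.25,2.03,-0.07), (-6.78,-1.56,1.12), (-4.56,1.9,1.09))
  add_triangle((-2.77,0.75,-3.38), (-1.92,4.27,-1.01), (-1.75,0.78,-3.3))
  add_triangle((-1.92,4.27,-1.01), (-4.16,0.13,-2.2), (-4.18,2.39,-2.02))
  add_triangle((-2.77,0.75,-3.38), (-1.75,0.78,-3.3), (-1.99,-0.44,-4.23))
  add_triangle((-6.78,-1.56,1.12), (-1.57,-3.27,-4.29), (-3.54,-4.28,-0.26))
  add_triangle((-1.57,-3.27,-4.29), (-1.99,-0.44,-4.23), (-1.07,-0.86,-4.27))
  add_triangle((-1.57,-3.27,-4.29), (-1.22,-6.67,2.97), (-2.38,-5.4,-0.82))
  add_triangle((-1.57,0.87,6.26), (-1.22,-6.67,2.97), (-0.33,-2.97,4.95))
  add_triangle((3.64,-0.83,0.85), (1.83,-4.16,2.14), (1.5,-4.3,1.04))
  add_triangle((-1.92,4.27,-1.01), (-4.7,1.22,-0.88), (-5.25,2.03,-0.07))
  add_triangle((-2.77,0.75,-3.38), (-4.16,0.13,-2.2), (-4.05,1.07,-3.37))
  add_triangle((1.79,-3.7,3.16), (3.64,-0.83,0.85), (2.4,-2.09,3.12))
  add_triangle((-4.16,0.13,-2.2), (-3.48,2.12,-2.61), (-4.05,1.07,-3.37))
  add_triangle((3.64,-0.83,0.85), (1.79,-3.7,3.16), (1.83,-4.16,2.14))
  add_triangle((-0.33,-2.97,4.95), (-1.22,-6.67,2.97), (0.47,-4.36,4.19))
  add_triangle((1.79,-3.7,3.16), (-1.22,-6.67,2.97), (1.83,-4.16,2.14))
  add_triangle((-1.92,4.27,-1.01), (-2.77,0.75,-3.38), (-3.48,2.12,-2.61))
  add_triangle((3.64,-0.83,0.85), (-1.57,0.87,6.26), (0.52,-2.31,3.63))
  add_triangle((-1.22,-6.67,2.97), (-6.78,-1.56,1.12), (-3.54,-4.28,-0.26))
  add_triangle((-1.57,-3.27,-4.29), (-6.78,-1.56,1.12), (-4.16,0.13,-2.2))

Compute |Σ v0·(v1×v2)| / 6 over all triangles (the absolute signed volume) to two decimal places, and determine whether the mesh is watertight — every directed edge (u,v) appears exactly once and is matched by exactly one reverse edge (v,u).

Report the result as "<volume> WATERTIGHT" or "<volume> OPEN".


271.43 OPEN

Per-triangle v0·(v1×v2)/6:
  t1: -1.6988
  t2: +3.6232
  t3: +10.3575
  t4: +2.3733
  t5: +2.9907
  t6: +4.9063
  t7: +8.5793
  t8: +47.1759
  t9: +3.6699
  t10: +2.2540
  t11: -1.3094
  t12: +5.4736
  t13: +0.6855
  t14: +33.7957
  t15: +5.6908
  t16: -4.9082
  t17: +5.9985
  t18: +1.9112
  t19: -2.1298
  t20: +1.0789
  t21: -6.2157
  t22: +2.0007
  t23: -2.0894
  t24: +5.5489
  t25: +1.3105
  t26: -0.1191
  t27: +23.7019
  t28: +5.7369
  t29: +0.8748
  t30: +6.5311
  t31: +4.3555
  t32: +2.2047
  t33: +0.5478
  t34: +0.7810
  t35: +15.0386
  t36: +1.7375
  t37: +5.4098
  t38: +8.5487
  t39: +2.5463
  t40: +3.0373
  t41: +0.6878
  t42: +2.5452
  t43: +1.2092
  t44: +2.8057
  t45: +4.5782
  t46: +3.5675
  t47: +2.1084
  t48: +9.8997
  t49: +16.9405
  t50: +15.0788
Σ = +271.4270 → |volume| = 271.43

Directed edges: 150 total; 6 unmatched, e.g. (-1.57,0.87,6.26)→(0.47,1.99,2.27) → open.


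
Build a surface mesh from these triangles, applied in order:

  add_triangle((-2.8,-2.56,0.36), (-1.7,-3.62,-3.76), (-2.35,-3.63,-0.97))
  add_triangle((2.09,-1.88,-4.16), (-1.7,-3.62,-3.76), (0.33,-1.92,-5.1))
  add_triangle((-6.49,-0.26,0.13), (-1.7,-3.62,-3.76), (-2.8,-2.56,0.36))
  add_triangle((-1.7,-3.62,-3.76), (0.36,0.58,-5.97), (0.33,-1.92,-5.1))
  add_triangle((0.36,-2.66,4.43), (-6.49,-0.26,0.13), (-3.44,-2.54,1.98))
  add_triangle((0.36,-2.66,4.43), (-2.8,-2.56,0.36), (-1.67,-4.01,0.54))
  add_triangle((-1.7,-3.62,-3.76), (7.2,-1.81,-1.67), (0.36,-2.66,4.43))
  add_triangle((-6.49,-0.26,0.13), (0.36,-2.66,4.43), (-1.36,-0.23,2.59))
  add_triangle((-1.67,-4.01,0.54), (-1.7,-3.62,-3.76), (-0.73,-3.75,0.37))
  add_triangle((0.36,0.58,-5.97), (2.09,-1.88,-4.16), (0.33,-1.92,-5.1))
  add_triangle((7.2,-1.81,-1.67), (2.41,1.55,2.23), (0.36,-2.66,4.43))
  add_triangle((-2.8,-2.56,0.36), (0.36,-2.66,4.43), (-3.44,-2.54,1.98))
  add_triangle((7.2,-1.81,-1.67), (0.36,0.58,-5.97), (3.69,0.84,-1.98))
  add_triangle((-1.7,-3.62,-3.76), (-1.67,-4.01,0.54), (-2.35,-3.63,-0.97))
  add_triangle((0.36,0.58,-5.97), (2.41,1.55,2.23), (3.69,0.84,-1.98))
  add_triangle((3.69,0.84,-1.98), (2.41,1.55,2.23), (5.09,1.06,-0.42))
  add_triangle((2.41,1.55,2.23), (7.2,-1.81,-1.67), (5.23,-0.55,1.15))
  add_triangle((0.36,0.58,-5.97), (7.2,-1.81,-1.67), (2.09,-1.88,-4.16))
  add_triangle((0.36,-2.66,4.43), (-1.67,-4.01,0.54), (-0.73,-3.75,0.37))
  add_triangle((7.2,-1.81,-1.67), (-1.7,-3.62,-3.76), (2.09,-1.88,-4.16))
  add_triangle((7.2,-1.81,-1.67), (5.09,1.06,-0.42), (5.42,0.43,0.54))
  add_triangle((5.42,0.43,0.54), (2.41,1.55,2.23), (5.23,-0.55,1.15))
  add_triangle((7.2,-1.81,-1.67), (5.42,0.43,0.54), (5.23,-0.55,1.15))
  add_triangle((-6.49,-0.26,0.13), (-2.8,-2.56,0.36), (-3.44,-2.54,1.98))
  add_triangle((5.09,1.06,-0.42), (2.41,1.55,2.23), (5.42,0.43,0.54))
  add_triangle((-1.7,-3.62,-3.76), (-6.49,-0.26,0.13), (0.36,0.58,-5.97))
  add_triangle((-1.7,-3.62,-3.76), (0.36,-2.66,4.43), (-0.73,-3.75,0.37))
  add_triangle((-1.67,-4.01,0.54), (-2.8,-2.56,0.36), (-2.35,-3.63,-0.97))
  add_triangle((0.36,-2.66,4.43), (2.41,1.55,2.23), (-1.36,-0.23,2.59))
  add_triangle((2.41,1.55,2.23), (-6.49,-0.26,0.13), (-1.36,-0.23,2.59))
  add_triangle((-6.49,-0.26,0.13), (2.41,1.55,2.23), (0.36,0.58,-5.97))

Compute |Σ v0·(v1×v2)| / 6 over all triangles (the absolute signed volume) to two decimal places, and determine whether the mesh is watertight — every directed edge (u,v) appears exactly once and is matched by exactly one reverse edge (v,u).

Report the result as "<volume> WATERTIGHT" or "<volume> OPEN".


Per-triangle v0·(v1×v2)/6:
  t1: +1.5242
  t2: +3.9303
  t3: +11.2133
  t4: +4.7198
  t5: +6.0010
  t6: +4.7334
  t7: +34.7307
  t8: +6.5712
  t9: +2.3784
  t10: +4.3692
  t11: +20.2761
  t12: +3.4091
  t13: +11.5817
  t14: +2.1920
  t15: +4.6368
  t16: +1.6372
  t17: -3.5538
  t18: +12.5257
  t19: +2.3958
  t20: +11.0971
  t21: +3.4094
  t22: +2.5065
  t23: +3.4338
  t24: +4.2704
  t25: +2.3175
  t26: +25.2299
  t27: -0.3337
  t28: +1.6990
  t29: +5.5306
  t30: +4.4616
  t31: +10.7682
Σ = +209.6622 → |volume| = 209.66

Directed edges: 93 total; 3 unmatched, e.g. (3.69,0.84,-1.98)→(7.2,-1.81,-1.67) → open.

209.66 OPEN


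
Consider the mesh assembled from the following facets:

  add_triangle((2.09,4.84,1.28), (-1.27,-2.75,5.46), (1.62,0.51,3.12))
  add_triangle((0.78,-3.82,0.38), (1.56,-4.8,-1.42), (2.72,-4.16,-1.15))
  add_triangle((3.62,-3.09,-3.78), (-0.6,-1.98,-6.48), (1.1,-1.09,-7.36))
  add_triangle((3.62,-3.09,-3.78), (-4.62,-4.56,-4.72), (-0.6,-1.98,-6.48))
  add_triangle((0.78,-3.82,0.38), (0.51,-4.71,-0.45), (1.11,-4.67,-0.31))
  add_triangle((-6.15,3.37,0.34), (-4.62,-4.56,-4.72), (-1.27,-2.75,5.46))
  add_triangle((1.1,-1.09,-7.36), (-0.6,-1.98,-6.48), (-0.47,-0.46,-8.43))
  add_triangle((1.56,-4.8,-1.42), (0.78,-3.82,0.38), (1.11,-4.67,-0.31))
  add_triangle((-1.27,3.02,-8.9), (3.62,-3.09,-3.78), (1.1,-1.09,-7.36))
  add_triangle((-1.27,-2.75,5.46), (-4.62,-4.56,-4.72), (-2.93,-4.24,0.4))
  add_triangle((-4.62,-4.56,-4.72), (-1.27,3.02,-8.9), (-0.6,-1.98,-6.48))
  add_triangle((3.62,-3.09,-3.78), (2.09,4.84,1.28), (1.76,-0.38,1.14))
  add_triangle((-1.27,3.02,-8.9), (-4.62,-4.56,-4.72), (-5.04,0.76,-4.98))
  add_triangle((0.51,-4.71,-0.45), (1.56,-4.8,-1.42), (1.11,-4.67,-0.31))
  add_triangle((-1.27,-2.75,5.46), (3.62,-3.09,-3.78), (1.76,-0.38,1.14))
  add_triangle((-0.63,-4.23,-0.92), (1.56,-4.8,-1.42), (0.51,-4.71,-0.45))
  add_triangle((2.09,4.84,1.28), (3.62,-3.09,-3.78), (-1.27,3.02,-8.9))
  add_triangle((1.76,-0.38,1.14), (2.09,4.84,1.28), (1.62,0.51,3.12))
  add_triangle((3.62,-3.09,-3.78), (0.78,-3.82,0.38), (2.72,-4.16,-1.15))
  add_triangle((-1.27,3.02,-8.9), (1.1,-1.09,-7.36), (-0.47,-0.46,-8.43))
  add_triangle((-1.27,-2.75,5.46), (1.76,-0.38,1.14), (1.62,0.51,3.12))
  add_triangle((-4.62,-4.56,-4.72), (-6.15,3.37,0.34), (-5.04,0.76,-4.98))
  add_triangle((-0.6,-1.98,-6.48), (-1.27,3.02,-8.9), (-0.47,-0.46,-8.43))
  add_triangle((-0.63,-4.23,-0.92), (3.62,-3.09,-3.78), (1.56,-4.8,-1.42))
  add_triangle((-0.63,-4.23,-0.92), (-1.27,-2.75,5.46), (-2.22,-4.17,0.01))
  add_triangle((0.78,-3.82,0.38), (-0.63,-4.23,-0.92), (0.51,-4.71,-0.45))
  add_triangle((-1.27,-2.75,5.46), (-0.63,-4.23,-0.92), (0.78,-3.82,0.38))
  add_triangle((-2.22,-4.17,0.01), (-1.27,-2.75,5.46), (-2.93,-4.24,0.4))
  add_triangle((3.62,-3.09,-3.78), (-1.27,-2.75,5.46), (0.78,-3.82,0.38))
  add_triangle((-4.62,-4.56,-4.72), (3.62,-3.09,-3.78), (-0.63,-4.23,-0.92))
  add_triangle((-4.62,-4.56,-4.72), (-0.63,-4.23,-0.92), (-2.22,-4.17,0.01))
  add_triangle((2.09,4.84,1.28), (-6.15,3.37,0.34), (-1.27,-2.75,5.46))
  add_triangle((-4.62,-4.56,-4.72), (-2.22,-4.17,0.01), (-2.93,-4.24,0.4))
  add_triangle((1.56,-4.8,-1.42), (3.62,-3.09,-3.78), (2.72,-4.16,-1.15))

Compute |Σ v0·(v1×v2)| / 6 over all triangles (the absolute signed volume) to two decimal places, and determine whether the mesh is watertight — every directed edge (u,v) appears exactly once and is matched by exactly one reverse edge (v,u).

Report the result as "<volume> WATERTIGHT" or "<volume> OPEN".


Per-triangle v0·(v1×v2)/6:
  t1: +7.1850
  t2: +1.6824
  t3: +8.6918
  t4: +22.1093
  t5: +0.3142
  t6: +56.7513
  t7: +3.6822
  t8: +0.0970
  t9: +8.1869
  t10: +3.1040
  t11: +27.4300
  t12: +9.5562
  t13: +34.1261
  t14: +0.5673
  t15: +9.6875
  t16: +1.2424
  t17: +44.9127
  t18: +3.2325
  t19: -1.8918
  t20: +6.6907
  t21: +3.4214
  t22: +28.0159
  t23: +2.9440
  t24: +3.9029
  t25: +6.2728
  t26: +0.4879
  t27: +6.4957
  t28: +2.6023
  t29: +5.1038
  t30: +19.3592
  t31: +6.7502
  t32: +37.9949
  t33: +2.8059
  t34: +3.3052
Σ = +376.8200 → |volume| = 376.82

Directed edges: 102 total; 4 unmatched, e.g. (-5.04,0.76,-4.98)→(-1.27,3.02,-8.9) → open.

376.82 OPEN


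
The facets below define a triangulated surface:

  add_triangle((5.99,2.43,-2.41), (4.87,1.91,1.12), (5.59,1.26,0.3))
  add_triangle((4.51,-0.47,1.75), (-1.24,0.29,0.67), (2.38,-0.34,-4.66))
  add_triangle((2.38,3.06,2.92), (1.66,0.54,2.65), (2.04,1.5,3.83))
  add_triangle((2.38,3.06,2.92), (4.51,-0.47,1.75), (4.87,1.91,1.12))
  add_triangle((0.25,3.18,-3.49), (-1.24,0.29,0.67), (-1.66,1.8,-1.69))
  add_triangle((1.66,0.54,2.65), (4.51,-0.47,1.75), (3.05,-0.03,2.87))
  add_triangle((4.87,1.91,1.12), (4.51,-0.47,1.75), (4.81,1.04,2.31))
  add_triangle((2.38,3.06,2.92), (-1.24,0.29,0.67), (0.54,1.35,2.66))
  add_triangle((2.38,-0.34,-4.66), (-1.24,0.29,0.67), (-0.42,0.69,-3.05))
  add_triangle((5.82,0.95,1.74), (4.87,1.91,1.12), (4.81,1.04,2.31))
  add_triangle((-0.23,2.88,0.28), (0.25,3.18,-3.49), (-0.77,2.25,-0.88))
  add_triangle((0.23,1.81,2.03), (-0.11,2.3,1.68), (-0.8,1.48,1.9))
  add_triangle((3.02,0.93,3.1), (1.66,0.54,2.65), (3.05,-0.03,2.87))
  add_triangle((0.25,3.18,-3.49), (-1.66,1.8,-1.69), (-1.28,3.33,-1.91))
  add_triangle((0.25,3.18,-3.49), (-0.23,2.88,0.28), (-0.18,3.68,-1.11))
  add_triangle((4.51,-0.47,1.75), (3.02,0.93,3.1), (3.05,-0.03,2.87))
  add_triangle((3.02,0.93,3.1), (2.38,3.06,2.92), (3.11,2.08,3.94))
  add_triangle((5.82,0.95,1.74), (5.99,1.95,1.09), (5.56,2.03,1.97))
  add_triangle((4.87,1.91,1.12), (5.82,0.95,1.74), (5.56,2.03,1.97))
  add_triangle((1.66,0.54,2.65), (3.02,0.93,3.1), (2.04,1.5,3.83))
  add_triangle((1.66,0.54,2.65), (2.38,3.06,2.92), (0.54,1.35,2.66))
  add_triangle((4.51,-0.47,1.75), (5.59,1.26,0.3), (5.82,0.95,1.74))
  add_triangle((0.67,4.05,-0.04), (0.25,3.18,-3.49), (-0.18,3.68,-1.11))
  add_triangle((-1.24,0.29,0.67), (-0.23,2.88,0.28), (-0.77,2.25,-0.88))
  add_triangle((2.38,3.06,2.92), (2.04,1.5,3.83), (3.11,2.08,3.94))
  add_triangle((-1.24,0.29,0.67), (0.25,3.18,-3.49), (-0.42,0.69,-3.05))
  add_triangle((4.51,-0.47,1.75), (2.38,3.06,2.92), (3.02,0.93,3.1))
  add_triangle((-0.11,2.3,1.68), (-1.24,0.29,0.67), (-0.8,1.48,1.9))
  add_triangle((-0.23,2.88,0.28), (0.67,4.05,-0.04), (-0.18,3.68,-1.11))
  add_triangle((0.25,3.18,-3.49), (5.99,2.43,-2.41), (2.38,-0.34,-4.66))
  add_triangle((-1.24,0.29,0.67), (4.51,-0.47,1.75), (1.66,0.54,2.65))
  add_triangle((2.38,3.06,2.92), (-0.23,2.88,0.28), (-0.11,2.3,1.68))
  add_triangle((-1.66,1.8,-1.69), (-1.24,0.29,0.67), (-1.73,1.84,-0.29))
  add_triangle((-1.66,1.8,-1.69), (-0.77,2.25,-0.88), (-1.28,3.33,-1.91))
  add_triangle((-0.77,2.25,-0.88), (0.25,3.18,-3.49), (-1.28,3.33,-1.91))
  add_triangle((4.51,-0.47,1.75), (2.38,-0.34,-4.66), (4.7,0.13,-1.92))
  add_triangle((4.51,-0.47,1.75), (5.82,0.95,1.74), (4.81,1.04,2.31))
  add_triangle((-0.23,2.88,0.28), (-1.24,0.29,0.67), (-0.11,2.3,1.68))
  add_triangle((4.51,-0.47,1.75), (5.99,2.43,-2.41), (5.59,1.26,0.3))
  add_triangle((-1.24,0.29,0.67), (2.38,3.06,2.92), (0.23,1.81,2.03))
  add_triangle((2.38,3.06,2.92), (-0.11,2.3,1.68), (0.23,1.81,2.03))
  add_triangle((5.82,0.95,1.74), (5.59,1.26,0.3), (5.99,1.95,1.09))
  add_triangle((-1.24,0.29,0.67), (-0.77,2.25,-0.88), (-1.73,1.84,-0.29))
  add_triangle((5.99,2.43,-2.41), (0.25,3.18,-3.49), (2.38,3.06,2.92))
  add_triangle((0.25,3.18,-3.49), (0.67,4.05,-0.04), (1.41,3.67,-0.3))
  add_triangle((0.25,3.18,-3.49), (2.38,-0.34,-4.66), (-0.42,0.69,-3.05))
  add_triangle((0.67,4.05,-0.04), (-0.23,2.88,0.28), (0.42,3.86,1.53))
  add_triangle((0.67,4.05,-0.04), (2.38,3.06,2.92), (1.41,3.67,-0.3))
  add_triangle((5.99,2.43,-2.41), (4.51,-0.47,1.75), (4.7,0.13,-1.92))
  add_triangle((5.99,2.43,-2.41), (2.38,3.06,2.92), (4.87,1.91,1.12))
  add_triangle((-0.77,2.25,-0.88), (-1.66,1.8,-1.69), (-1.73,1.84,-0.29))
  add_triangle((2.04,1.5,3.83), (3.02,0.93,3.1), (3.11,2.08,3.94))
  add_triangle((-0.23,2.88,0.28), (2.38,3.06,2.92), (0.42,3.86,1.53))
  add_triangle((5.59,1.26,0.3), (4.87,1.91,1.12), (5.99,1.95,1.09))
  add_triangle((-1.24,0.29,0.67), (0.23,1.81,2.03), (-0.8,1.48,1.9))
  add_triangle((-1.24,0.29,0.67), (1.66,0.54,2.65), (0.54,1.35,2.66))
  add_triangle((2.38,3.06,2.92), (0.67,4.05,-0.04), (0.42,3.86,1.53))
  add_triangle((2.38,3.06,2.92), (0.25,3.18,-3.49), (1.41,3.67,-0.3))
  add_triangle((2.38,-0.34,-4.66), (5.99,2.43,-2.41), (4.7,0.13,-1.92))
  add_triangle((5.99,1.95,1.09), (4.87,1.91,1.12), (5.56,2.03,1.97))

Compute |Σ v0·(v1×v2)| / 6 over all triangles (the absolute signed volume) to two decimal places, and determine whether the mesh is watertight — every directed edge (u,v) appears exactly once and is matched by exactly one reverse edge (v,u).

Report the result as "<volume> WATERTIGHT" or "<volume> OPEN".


Per-triangle v0·(v1×v2)/6:
  t1: +2.9310
  t2: -0.5952
  t3: -0.5661
  t4: +5.5418
  t5: -0.7525
  t6: -0.4699
  t7: -1.6978
  t8: +0.9230
  t9: +0.2659
  t10: +1.0262
  t11: +1.3423
  t12: +0.2973
  t13: +0.4577
  t14: +1.4325
  t15: -0.1474
  t16: +1.1607
  t17: +0.6063
  t18: +1.0533
  t19: -0.6987
  t20: +0.3899
  t21: +1.4227
  t22: +1.4689
  t23: +1.6414
  t24: +0.8236
  t25: +0.9546
  t26: +1.7829
  t27: +2.9265
  t28: +0.2568
  t29: +0.6762
  t30: +15.7968
  t31: +0.3745
  t32: +1.7419
  t33: +0.4101
  t34: +0.1860
  t35: +0.4232
  t36: +2.8601
  t37: +1.1195
  t38: +0.8734
  t39: +2.2660
  t40: +0.0099
  t41: +0.6025
  t42: +1.0569
  t43: +0.1395
  t44: +19.0048
  t45: +1.9235
  t46: +4.1896
  t47: +0.7023
  t48: +1.9324
  t49: +6.3891
  t50: +6.6931
  t51: +0.5750
  t52: +0.6526
  t53: -0.5379
  t54: +0.1018
  t55: +0.0103
  t56: +0.5159
  t57: +2.4186
  t58: +0.4952
  t59: +6.5293
  t60: +0.2592
Σ = +104.1688 → |volume| = 104.17

Directed edges: 180 total, each appears once with its reverse present → watertight.

104.17 WATERTIGHT
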